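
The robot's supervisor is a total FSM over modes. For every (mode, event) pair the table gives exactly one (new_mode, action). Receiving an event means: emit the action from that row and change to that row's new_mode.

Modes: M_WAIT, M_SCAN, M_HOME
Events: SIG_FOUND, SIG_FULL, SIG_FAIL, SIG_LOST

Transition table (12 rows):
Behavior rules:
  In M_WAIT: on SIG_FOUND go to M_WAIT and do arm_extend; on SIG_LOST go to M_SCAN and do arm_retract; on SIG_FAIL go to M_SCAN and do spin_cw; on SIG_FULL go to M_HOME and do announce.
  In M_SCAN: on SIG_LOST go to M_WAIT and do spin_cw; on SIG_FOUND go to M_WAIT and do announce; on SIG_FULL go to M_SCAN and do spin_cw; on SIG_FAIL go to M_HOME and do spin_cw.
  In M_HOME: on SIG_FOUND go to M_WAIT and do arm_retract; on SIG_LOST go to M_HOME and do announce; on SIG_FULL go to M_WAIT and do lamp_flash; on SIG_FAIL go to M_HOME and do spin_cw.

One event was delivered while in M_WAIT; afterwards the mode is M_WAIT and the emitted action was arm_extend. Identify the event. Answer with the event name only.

SIG_FOUND

try SIG_FOUND: (M_WAIT, SIG_FOUND) → (M_WAIT, arm_extend)  ← matches
try SIG_FULL: (M_WAIT, SIG_FULL) → (M_HOME, announce)
try SIG_FAIL: (M_WAIT, SIG_FAIL) → (M_SCAN, spin_cw)
try SIG_LOST: (M_WAIT, SIG_LOST) → (M_SCAN, arm_retract)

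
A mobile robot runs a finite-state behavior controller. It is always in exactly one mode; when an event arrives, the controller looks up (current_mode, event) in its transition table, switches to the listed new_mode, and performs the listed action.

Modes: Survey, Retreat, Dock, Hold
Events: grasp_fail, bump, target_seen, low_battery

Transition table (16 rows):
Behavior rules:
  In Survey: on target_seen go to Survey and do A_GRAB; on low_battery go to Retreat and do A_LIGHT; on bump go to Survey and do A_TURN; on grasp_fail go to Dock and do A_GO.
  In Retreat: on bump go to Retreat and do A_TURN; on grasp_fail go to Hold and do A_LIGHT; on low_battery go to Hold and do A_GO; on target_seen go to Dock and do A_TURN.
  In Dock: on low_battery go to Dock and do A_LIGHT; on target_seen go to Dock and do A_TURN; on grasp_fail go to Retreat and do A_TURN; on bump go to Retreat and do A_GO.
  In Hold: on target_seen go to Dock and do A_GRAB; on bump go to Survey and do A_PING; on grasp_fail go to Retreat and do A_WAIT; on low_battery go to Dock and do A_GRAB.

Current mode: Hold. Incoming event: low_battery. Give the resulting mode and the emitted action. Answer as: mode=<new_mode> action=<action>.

current mode = Hold; filter table to that mode:
  (Hold, target_seen) → (Dock, A_GRAB)
  (Hold, bump) → (Survey, A_PING)
  (Hold, grasp_fail) → (Retreat, A_WAIT)
  (Hold, low_battery) → (Dock, A_GRAB)  ← event matches
event = low_battery selects (Dock, A_GRAB)

mode=Dock action=A_GRAB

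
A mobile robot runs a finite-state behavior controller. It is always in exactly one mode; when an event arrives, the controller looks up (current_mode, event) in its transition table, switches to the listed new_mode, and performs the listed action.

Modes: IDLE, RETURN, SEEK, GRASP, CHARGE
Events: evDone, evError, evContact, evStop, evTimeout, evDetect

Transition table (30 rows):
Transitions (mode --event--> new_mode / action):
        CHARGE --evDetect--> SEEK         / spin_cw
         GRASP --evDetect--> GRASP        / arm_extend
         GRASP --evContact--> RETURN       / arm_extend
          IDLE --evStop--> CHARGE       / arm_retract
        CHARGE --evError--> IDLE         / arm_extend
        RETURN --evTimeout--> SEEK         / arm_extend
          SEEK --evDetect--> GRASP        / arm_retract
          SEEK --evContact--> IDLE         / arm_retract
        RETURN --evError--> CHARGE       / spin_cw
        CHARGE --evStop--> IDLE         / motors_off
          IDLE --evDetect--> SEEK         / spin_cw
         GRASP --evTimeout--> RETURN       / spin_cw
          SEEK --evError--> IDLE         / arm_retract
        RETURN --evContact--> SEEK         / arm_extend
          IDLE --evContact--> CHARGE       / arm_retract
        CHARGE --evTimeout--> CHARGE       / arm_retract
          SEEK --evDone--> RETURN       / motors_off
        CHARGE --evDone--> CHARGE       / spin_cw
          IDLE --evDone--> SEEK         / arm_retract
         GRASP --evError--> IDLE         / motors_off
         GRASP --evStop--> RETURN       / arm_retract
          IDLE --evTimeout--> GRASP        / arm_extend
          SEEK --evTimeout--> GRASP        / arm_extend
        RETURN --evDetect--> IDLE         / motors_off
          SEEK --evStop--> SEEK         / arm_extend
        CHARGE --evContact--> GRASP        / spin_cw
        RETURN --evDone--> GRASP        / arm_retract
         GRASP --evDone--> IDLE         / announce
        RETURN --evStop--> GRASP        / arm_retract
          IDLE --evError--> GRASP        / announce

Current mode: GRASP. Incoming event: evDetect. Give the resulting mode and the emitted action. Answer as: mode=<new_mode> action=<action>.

mode=GRASP action=arm_extend

current mode = GRASP; filter table to that mode:
  (GRASP, evDetect) → (GRASP, arm_extend)  ← event matches
  (GRASP, evContact) → (RETURN, arm_extend)
  (GRASP, evTimeout) → (RETURN, spin_cw)
  (GRASP, evError) → (IDLE, motors_off)
  (GRASP, evStop) → (RETURN, arm_retract)
  (GRASP, evDone) → (IDLE, announce)
event = evDetect selects (GRASP, arm_extend)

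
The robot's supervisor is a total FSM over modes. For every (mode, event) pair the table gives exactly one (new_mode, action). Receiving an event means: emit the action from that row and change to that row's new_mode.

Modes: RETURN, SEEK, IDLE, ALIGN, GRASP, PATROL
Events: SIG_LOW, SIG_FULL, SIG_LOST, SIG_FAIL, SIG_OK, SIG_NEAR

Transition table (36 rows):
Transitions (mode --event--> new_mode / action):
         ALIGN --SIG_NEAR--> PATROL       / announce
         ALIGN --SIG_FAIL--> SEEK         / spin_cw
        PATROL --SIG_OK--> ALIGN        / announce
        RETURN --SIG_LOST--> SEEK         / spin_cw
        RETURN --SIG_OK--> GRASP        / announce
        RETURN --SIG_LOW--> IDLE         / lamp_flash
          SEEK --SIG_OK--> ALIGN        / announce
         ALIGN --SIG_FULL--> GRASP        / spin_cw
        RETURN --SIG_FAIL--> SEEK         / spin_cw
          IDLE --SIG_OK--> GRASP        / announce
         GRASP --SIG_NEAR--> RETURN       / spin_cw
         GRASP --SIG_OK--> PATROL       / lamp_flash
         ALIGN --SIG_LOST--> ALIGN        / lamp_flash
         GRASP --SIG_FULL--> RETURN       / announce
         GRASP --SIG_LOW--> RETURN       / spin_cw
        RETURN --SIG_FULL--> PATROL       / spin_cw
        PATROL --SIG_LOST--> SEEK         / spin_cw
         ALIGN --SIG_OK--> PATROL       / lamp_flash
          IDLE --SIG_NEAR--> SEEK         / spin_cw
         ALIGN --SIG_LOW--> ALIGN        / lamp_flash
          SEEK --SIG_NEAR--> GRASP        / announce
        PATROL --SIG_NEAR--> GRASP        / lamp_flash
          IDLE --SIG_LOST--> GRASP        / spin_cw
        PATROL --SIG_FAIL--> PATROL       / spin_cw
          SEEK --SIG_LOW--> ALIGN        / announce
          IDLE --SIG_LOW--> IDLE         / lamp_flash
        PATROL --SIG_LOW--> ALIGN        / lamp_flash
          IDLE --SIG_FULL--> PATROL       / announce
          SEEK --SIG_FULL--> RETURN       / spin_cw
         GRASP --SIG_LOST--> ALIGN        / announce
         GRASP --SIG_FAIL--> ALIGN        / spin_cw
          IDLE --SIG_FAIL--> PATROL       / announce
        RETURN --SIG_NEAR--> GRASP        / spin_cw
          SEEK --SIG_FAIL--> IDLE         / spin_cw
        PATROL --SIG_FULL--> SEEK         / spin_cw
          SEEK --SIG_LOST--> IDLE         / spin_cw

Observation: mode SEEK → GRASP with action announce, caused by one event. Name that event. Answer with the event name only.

try SIG_LOW: (SEEK, SIG_LOW) → (ALIGN, announce)
try SIG_FULL: (SEEK, SIG_FULL) → (RETURN, spin_cw)
try SIG_LOST: (SEEK, SIG_LOST) → (IDLE, spin_cw)
try SIG_FAIL: (SEEK, SIG_FAIL) → (IDLE, spin_cw)
try SIG_OK: (SEEK, SIG_OK) → (ALIGN, announce)
try SIG_NEAR: (SEEK, SIG_NEAR) → (GRASP, announce)  ← matches

SIG_NEAR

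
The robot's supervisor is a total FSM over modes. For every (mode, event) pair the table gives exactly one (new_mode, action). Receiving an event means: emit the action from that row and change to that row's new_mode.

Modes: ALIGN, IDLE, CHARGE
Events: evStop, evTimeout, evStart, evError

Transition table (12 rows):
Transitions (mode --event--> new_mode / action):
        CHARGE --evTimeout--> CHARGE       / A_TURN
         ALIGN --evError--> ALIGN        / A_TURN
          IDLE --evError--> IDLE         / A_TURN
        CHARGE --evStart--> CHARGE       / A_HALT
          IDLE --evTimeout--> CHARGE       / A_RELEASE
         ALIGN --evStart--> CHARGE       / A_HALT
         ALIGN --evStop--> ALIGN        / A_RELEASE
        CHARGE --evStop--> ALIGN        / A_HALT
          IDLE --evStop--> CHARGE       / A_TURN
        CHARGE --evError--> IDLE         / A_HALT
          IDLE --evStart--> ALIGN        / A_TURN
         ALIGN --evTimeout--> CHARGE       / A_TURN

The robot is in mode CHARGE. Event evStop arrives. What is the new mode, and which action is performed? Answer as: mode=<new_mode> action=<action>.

current mode = CHARGE; filter table to that mode:
  (CHARGE, evTimeout) → (CHARGE, A_TURN)
  (CHARGE, evStart) → (CHARGE, A_HALT)
  (CHARGE, evStop) → (ALIGN, A_HALT)  ← event matches
  (CHARGE, evError) → (IDLE, A_HALT)
event = evStop selects (ALIGN, A_HALT)

mode=ALIGN action=A_HALT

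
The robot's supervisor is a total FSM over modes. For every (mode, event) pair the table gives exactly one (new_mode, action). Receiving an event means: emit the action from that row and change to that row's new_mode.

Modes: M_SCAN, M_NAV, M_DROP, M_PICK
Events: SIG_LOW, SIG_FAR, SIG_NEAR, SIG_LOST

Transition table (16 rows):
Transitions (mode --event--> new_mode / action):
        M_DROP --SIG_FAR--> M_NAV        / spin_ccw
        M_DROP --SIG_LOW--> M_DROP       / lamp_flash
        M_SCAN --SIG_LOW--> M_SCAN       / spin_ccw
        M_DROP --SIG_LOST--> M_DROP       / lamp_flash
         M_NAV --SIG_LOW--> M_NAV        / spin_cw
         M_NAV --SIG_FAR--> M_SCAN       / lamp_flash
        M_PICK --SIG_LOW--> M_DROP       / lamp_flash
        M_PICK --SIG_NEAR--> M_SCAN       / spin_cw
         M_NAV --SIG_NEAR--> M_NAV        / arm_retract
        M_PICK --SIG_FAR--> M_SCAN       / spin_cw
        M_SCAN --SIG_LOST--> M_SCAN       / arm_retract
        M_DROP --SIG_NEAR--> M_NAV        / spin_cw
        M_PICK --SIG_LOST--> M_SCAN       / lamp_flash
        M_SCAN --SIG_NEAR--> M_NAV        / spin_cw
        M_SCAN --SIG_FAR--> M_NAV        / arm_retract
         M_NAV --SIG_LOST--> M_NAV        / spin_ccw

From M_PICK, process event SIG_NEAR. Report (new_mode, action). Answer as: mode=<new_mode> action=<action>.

current mode = M_PICK; filter table to that mode:
  (M_PICK, SIG_LOW) → (M_DROP, lamp_flash)
  (M_PICK, SIG_NEAR) → (M_SCAN, spin_cw)  ← event matches
  (M_PICK, SIG_FAR) → (M_SCAN, spin_cw)
  (M_PICK, SIG_LOST) → (M_SCAN, lamp_flash)
event = SIG_NEAR selects (M_SCAN, spin_cw)

mode=M_SCAN action=spin_cw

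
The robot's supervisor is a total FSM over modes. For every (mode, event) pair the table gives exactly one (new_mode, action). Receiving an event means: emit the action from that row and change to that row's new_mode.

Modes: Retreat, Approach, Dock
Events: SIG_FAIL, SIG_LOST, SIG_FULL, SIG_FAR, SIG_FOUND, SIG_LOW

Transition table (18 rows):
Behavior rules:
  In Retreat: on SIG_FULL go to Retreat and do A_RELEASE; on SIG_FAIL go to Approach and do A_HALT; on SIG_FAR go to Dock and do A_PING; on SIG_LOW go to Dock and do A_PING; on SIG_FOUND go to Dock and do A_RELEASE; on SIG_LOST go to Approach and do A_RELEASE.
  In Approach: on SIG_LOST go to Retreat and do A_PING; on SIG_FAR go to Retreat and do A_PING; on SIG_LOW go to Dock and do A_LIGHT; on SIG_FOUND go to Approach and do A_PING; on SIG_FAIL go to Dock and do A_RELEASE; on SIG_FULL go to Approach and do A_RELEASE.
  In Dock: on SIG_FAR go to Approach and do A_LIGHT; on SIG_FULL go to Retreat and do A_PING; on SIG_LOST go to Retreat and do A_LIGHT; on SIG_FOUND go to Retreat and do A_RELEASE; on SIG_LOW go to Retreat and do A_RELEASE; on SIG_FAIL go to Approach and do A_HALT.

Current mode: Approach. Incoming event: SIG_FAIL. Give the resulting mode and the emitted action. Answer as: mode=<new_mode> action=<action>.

current mode = Approach; filter table to that mode:
  (Approach, SIG_LOST) → (Retreat, A_PING)
  (Approach, SIG_FAR) → (Retreat, A_PING)
  (Approach, SIG_LOW) → (Dock, A_LIGHT)
  (Approach, SIG_FOUND) → (Approach, A_PING)
  (Approach, SIG_FAIL) → (Dock, A_RELEASE)  ← event matches
  (Approach, SIG_FULL) → (Approach, A_RELEASE)
event = SIG_FAIL selects (Dock, A_RELEASE)

mode=Dock action=A_RELEASE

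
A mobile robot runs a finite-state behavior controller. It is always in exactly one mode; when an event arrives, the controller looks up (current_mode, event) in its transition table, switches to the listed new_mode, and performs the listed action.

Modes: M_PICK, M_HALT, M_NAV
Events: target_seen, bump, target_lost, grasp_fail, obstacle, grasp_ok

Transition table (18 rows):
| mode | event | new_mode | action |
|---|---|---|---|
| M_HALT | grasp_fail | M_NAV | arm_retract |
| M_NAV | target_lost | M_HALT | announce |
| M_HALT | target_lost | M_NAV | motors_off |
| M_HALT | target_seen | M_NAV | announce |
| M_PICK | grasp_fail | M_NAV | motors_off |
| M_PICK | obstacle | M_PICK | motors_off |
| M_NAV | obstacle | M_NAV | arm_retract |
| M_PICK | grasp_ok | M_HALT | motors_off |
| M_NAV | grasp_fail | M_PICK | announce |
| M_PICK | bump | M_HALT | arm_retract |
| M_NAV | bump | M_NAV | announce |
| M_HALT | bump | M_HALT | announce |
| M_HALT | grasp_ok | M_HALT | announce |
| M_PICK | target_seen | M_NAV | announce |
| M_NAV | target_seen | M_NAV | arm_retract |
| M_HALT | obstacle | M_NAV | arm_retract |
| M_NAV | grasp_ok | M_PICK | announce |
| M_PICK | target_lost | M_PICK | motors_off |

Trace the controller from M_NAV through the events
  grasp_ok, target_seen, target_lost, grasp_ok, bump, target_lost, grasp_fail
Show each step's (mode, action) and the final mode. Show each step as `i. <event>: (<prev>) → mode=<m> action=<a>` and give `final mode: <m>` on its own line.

final mode: M_PICK

1. grasp_ok: (M_NAV) → mode=M_PICK action=announce
2. target_seen: (M_PICK) → mode=M_NAV action=announce
3. target_lost: (M_NAV) → mode=M_HALT action=announce
4. grasp_ok: (M_HALT) → mode=M_HALT action=announce
5. bump: (M_HALT) → mode=M_HALT action=announce
6. target_lost: (M_HALT) → mode=M_NAV action=motors_off
7. grasp_fail: (M_NAV) → mode=M_PICK action=announce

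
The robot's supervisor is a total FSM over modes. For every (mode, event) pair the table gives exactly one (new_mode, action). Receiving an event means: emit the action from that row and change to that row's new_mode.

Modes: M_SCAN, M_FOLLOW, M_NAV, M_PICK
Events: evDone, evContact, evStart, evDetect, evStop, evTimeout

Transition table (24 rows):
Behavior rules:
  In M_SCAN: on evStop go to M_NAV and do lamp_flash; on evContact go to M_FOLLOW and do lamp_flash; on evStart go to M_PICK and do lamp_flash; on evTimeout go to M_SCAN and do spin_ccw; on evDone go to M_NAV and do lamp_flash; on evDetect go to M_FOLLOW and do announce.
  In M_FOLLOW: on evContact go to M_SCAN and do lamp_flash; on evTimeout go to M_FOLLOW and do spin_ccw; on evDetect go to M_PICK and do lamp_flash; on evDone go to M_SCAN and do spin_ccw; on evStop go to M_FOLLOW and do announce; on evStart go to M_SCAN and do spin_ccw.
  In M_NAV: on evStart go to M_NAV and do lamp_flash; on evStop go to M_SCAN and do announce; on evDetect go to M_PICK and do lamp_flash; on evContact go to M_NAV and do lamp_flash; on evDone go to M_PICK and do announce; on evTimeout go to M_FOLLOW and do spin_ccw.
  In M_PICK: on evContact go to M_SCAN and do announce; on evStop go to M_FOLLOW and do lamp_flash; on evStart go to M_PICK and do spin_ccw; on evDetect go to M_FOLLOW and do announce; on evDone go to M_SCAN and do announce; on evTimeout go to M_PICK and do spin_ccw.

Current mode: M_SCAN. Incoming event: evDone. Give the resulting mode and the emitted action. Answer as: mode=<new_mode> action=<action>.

mode=M_NAV action=lamp_flash

current mode = M_SCAN; filter table to that mode:
  (M_SCAN, evStop) → (M_NAV, lamp_flash)
  (M_SCAN, evContact) → (M_FOLLOW, lamp_flash)
  (M_SCAN, evStart) → (M_PICK, lamp_flash)
  (M_SCAN, evTimeout) → (M_SCAN, spin_ccw)
  (M_SCAN, evDone) → (M_NAV, lamp_flash)  ← event matches
  (M_SCAN, evDetect) → (M_FOLLOW, announce)
event = evDone selects (M_NAV, lamp_flash)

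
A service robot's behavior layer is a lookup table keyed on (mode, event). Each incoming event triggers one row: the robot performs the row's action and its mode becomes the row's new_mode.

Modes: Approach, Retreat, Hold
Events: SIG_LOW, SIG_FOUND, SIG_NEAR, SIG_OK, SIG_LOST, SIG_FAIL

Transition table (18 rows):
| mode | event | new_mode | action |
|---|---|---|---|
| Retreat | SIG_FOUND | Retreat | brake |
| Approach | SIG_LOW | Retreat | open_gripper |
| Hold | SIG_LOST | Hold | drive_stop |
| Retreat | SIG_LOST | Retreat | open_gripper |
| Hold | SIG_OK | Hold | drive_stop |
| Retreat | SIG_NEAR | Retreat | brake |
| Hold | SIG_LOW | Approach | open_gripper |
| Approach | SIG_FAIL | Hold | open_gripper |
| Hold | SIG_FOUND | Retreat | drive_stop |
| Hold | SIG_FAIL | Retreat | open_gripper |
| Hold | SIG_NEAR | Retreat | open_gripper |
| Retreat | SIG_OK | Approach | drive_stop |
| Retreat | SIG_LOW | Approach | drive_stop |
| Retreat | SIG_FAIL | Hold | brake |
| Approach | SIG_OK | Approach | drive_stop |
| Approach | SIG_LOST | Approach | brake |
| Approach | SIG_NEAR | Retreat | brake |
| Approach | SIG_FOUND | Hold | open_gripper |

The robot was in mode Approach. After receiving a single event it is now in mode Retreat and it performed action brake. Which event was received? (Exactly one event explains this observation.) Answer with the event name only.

SIG_NEAR

try SIG_LOW: (Approach, SIG_LOW) → (Retreat, open_gripper)
try SIG_FOUND: (Approach, SIG_FOUND) → (Hold, open_gripper)
try SIG_NEAR: (Approach, SIG_NEAR) → (Retreat, brake)  ← matches
try SIG_OK: (Approach, SIG_OK) → (Approach, drive_stop)
try SIG_LOST: (Approach, SIG_LOST) → (Approach, brake)
try SIG_FAIL: (Approach, SIG_FAIL) → (Hold, open_gripper)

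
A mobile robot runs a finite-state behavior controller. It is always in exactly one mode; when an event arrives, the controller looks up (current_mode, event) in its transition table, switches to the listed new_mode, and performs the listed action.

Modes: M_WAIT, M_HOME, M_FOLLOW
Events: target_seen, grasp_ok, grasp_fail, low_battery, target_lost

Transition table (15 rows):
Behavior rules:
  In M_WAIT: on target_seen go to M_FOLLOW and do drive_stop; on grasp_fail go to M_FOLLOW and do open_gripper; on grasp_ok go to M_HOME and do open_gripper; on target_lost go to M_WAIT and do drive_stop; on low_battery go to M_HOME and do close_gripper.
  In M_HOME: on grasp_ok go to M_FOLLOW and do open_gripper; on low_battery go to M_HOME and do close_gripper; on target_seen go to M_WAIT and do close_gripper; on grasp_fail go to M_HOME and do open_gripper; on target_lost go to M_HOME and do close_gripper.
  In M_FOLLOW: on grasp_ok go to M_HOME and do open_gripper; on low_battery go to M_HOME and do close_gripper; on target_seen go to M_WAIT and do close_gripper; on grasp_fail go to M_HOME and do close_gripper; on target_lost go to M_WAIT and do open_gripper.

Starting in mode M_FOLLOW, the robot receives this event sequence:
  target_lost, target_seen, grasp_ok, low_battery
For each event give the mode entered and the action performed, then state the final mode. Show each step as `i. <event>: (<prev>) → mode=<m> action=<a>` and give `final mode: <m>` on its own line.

1. target_lost: (M_FOLLOW) → mode=M_WAIT action=open_gripper
2. target_seen: (M_WAIT) → mode=M_FOLLOW action=drive_stop
3. grasp_ok: (M_FOLLOW) → mode=M_HOME action=open_gripper
4. low_battery: (M_HOME) → mode=M_HOME action=close_gripper

final mode: M_HOME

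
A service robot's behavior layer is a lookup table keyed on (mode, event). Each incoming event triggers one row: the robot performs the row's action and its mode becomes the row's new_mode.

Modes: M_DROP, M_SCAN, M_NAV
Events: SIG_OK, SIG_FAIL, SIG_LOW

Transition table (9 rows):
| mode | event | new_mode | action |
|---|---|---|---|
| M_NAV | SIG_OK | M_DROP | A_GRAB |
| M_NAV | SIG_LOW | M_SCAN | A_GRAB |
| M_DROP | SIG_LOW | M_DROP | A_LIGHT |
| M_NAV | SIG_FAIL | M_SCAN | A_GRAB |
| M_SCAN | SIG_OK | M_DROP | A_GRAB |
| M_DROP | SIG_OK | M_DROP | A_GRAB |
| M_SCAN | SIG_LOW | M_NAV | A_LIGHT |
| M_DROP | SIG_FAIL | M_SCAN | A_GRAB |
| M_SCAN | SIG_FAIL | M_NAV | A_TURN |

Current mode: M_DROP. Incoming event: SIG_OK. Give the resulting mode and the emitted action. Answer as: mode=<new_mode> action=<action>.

mode=M_DROP action=A_GRAB

current mode = M_DROP; filter table to that mode:
  (M_DROP, SIG_LOW) → (M_DROP, A_LIGHT)
  (M_DROP, SIG_OK) → (M_DROP, A_GRAB)  ← event matches
  (M_DROP, SIG_FAIL) → (M_SCAN, A_GRAB)
event = SIG_OK selects (M_DROP, A_GRAB)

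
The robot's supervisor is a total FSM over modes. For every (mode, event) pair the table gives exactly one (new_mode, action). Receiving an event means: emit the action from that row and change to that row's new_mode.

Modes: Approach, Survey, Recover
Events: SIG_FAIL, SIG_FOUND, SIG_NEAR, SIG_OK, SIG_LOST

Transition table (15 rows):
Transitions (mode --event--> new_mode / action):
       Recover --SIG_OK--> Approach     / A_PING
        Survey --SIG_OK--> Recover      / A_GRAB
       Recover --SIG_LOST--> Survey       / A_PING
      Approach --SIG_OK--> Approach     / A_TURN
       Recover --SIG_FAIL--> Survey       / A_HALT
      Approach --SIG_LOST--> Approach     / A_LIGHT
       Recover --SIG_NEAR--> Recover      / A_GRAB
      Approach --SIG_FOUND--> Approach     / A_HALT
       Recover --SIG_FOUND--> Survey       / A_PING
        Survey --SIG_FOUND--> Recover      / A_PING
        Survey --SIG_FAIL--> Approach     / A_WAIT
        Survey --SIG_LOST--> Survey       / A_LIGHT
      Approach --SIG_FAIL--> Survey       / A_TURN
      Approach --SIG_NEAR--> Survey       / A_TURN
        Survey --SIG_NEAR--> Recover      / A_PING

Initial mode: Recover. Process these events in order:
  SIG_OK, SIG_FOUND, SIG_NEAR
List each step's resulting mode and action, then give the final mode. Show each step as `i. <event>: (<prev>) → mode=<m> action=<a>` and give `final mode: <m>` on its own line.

final mode: Survey

1. SIG_OK: (Recover) → mode=Approach action=A_PING
2. SIG_FOUND: (Approach) → mode=Approach action=A_HALT
3. SIG_NEAR: (Approach) → mode=Survey action=A_TURN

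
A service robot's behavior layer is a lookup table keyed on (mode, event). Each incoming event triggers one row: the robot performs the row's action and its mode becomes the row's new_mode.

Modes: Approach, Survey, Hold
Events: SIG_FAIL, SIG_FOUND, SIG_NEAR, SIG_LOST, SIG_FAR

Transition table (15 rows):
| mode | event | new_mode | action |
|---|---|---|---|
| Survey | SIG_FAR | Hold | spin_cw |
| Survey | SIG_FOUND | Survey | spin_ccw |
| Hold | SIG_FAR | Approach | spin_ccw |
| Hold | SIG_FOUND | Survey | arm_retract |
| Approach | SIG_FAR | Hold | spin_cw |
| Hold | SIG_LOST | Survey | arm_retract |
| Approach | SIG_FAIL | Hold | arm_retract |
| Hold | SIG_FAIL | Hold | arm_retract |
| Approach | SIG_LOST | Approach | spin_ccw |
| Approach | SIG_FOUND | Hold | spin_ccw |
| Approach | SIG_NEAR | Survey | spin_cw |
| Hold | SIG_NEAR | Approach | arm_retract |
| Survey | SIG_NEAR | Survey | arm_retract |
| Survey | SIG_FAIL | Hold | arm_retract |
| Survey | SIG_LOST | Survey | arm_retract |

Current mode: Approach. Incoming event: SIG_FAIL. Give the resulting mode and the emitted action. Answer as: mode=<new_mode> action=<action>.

mode=Hold action=arm_retract

current mode = Approach; filter table to that mode:
  (Approach, SIG_FAR) → (Hold, spin_cw)
  (Approach, SIG_FAIL) → (Hold, arm_retract)  ← event matches
  (Approach, SIG_LOST) → (Approach, spin_ccw)
  (Approach, SIG_FOUND) → (Hold, spin_ccw)
  (Approach, SIG_NEAR) → (Survey, spin_cw)
event = SIG_FAIL selects (Hold, arm_retract)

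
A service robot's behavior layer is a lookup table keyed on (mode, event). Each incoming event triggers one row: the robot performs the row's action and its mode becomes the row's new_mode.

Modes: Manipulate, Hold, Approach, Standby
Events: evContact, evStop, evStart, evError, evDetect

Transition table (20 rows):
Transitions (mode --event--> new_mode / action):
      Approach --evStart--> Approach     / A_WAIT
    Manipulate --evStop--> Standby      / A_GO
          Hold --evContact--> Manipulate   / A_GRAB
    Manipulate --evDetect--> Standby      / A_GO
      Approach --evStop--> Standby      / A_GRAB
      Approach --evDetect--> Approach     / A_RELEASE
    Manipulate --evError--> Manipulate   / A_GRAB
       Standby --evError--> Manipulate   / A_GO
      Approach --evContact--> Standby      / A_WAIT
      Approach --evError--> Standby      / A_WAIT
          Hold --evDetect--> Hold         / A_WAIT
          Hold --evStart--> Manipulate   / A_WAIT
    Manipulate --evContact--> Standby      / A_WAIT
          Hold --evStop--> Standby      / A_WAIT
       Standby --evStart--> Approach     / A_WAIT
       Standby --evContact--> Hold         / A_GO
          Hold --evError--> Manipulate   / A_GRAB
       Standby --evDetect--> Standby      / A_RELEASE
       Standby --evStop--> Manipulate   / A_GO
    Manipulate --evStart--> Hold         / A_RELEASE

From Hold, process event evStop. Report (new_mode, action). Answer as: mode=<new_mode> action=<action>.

current mode = Hold; filter table to that mode:
  (Hold, evContact) → (Manipulate, A_GRAB)
  (Hold, evDetect) → (Hold, A_WAIT)
  (Hold, evStart) → (Manipulate, A_WAIT)
  (Hold, evStop) → (Standby, A_WAIT)  ← event matches
  (Hold, evError) → (Manipulate, A_GRAB)
event = evStop selects (Standby, A_WAIT)

mode=Standby action=A_WAIT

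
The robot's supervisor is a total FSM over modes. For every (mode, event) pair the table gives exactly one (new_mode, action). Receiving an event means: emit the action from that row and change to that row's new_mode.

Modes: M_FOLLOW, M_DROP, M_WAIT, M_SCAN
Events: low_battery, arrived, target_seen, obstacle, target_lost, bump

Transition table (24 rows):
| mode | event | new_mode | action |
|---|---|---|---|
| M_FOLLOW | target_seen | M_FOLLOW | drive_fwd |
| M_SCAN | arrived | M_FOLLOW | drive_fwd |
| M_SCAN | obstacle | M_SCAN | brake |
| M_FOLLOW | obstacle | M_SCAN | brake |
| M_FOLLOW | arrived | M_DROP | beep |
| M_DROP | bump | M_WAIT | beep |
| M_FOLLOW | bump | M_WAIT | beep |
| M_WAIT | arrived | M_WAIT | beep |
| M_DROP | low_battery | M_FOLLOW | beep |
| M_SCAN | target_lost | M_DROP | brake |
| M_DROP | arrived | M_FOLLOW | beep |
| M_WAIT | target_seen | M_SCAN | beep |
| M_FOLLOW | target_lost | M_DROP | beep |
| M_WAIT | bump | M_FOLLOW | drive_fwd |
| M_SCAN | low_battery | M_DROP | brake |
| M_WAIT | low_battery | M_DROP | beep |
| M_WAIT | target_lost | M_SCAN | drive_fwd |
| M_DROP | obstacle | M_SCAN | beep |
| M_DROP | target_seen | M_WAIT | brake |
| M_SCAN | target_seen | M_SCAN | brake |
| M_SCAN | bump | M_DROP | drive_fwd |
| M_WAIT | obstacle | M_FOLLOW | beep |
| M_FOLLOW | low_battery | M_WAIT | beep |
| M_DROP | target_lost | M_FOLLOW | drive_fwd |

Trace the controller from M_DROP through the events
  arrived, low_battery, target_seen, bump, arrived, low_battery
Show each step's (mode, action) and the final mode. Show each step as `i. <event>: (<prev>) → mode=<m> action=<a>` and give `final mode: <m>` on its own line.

final mode: M_WAIT

1. arrived: (M_DROP) → mode=M_FOLLOW action=beep
2. low_battery: (M_FOLLOW) → mode=M_WAIT action=beep
3. target_seen: (M_WAIT) → mode=M_SCAN action=beep
4. bump: (M_SCAN) → mode=M_DROP action=drive_fwd
5. arrived: (M_DROP) → mode=M_FOLLOW action=beep
6. low_battery: (M_FOLLOW) → mode=M_WAIT action=beep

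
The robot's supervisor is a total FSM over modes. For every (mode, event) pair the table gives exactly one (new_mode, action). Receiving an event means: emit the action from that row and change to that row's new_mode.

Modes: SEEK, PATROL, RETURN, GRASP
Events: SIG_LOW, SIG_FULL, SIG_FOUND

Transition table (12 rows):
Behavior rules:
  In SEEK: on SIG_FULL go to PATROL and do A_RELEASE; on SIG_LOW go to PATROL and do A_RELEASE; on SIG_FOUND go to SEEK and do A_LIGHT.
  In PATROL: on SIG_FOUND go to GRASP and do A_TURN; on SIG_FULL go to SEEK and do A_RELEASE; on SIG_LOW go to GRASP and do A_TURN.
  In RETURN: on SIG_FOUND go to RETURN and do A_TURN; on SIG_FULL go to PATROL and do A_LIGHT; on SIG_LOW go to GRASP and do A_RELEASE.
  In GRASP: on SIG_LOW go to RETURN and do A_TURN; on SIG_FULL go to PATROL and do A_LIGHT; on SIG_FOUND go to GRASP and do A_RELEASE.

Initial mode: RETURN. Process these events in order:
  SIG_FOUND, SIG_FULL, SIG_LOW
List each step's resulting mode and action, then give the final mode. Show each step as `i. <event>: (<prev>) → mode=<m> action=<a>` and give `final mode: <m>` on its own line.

final mode: GRASP

1. SIG_FOUND: (RETURN) → mode=RETURN action=A_TURN
2. SIG_FULL: (RETURN) → mode=PATROL action=A_LIGHT
3. SIG_LOW: (PATROL) → mode=GRASP action=A_TURN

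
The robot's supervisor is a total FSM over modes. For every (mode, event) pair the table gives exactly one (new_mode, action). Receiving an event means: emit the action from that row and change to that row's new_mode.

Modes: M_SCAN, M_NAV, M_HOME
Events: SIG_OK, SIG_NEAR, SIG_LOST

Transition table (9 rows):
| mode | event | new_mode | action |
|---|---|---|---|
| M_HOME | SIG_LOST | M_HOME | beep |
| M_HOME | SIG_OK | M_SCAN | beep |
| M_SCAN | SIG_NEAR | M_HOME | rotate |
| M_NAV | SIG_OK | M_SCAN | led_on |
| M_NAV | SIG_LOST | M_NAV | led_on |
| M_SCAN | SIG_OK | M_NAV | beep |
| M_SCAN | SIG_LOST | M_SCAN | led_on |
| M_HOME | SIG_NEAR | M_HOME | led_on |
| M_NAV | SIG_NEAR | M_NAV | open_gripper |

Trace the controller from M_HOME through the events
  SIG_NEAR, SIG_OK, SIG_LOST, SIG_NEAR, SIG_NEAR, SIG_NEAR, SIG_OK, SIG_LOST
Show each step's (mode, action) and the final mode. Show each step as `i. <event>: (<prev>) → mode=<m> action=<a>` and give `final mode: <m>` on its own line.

1. SIG_NEAR: (M_HOME) → mode=M_HOME action=led_on
2. SIG_OK: (M_HOME) → mode=M_SCAN action=beep
3. SIG_LOST: (M_SCAN) → mode=M_SCAN action=led_on
4. SIG_NEAR: (M_SCAN) → mode=M_HOME action=rotate
5. SIG_NEAR: (M_HOME) → mode=M_HOME action=led_on
6. SIG_NEAR: (M_HOME) → mode=M_HOME action=led_on
7. SIG_OK: (M_HOME) → mode=M_SCAN action=beep
8. SIG_LOST: (M_SCAN) → mode=M_SCAN action=led_on

final mode: M_SCAN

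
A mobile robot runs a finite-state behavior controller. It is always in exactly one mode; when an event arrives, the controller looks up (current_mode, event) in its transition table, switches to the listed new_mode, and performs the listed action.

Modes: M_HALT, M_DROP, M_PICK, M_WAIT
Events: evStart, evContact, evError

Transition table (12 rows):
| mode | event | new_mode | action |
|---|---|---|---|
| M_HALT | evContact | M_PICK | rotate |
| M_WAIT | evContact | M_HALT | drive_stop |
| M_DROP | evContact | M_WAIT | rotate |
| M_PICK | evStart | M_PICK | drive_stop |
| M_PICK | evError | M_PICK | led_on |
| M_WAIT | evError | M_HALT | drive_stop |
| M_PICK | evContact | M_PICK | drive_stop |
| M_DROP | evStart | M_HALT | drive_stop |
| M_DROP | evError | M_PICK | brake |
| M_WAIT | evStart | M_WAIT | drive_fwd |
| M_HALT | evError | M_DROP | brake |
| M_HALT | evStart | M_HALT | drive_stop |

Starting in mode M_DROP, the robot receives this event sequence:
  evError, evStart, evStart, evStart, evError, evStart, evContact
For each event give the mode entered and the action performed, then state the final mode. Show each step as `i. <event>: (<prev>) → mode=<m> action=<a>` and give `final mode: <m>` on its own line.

1. evError: (M_DROP) → mode=M_PICK action=brake
2. evStart: (M_PICK) → mode=M_PICK action=drive_stop
3. evStart: (M_PICK) → mode=M_PICK action=drive_stop
4. evStart: (M_PICK) → mode=M_PICK action=drive_stop
5. evError: (M_PICK) → mode=M_PICK action=led_on
6. evStart: (M_PICK) → mode=M_PICK action=drive_stop
7. evContact: (M_PICK) → mode=M_PICK action=drive_stop

final mode: M_PICK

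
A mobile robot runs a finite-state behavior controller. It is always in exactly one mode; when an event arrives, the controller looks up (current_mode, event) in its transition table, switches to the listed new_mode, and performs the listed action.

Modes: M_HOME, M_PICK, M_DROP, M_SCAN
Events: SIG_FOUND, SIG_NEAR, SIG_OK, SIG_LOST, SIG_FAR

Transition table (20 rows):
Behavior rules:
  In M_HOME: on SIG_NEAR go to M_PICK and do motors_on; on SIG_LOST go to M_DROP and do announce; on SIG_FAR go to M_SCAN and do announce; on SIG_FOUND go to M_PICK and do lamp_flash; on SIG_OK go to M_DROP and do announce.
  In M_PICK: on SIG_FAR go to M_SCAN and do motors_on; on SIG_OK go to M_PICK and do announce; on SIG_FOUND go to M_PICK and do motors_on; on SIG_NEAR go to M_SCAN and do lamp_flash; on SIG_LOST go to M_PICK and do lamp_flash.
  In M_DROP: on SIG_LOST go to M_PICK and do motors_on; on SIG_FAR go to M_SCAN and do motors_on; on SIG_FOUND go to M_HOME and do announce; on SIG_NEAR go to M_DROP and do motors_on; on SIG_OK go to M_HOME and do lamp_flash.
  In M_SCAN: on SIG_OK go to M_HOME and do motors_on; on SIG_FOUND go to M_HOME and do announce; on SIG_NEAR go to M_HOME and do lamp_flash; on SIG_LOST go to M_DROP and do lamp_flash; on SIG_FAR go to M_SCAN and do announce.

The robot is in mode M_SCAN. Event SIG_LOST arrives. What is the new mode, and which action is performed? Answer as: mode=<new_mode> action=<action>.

current mode = M_SCAN; filter table to that mode:
  (M_SCAN, SIG_OK) → (M_HOME, motors_on)
  (M_SCAN, SIG_FOUND) → (M_HOME, announce)
  (M_SCAN, SIG_NEAR) → (M_HOME, lamp_flash)
  (M_SCAN, SIG_LOST) → (M_DROP, lamp_flash)  ← event matches
  (M_SCAN, SIG_FAR) → (M_SCAN, announce)
event = SIG_LOST selects (M_DROP, lamp_flash)

mode=M_DROP action=lamp_flash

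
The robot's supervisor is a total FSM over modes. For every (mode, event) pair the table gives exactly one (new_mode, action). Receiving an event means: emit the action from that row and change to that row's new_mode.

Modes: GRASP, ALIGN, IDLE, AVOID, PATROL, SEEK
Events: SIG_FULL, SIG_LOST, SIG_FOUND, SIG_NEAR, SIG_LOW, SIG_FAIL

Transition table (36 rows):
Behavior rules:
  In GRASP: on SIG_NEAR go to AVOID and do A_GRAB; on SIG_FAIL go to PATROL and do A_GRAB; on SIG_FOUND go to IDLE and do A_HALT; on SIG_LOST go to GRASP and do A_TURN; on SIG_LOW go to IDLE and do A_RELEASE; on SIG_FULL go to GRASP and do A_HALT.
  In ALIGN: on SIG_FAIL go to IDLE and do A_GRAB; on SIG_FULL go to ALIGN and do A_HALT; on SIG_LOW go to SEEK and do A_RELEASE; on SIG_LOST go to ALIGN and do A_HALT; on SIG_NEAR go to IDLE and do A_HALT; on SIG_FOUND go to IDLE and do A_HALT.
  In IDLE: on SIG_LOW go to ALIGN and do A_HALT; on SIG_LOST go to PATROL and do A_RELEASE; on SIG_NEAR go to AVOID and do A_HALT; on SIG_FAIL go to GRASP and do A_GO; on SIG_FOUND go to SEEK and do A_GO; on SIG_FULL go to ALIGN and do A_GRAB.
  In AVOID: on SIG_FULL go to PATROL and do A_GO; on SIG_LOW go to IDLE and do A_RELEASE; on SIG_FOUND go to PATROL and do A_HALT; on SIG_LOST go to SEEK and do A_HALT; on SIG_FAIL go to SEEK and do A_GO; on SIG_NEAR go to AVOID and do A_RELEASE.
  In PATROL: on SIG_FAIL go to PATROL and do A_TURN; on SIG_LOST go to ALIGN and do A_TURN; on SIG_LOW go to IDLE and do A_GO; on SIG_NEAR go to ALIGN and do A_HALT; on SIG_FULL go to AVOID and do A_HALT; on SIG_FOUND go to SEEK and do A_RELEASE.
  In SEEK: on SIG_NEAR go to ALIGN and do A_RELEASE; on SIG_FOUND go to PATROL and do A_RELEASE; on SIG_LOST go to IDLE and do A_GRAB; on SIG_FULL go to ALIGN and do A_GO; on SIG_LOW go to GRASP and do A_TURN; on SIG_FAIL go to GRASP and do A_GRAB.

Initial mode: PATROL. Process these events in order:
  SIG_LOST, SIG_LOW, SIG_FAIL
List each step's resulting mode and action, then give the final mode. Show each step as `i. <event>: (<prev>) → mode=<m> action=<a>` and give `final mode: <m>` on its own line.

1. SIG_LOST: (PATROL) → mode=ALIGN action=A_TURN
2. SIG_LOW: (ALIGN) → mode=SEEK action=A_RELEASE
3. SIG_FAIL: (SEEK) → mode=GRASP action=A_GRAB

final mode: GRASP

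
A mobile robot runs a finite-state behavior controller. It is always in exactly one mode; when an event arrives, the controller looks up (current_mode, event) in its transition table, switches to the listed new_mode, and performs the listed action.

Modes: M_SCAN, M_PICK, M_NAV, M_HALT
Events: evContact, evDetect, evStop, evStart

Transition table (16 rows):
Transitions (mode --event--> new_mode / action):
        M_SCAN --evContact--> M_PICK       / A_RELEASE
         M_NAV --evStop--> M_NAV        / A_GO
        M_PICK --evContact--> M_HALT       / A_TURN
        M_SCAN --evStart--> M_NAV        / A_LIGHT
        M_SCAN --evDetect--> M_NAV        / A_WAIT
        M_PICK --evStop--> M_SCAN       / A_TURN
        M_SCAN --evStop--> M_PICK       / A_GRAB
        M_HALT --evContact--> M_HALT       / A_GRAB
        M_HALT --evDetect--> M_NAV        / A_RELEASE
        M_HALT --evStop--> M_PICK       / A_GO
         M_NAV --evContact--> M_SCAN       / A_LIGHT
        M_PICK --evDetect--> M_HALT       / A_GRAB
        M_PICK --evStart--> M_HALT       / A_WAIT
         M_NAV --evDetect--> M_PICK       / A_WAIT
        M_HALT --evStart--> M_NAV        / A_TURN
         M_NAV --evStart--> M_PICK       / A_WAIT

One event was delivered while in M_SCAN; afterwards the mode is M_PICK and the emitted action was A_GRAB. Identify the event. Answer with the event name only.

try evContact: (M_SCAN, evContact) → (M_PICK, A_RELEASE)
try evDetect: (M_SCAN, evDetect) → (M_NAV, A_WAIT)
try evStop: (M_SCAN, evStop) → (M_PICK, A_GRAB)  ← matches
try evStart: (M_SCAN, evStart) → (M_NAV, A_LIGHT)

evStop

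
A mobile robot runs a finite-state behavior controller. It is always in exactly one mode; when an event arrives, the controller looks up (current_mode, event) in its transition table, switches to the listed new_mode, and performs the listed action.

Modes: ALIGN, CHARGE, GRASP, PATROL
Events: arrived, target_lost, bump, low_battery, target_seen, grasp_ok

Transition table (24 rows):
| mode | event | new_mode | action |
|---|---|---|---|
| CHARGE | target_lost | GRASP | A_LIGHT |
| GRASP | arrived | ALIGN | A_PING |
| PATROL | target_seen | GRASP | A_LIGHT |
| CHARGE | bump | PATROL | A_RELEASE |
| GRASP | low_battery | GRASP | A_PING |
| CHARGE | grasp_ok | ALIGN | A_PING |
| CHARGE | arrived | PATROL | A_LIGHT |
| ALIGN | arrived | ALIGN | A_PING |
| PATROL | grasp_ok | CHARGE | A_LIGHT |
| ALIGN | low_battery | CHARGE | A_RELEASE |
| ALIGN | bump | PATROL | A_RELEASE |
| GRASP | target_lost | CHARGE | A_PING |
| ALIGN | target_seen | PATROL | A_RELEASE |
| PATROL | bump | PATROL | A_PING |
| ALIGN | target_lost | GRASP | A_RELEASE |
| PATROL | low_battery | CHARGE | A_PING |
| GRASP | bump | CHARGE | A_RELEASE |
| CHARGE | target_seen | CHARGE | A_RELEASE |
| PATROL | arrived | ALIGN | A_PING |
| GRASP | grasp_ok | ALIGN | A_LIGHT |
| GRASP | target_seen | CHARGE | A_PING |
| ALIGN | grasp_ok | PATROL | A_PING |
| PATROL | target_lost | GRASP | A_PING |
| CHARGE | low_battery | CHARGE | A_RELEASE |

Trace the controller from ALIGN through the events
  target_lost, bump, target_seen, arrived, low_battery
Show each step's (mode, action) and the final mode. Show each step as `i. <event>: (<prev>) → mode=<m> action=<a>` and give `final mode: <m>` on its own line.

final mode: CHARGE

1. target_lost: (ALIGN) → mode=GRASP action=A_RELEASE
2. bump: (GRASP) → mode=CHARGE action=A_RELEASE
3. target_seen: (CHARGE) → mode=CHARGE action=A_RELEASE
4. arrived: (CHARGE) → mode=PATROL action=A_LIGHT
5. low_battery: (PATROL) → mode=CHARGE action=A_PING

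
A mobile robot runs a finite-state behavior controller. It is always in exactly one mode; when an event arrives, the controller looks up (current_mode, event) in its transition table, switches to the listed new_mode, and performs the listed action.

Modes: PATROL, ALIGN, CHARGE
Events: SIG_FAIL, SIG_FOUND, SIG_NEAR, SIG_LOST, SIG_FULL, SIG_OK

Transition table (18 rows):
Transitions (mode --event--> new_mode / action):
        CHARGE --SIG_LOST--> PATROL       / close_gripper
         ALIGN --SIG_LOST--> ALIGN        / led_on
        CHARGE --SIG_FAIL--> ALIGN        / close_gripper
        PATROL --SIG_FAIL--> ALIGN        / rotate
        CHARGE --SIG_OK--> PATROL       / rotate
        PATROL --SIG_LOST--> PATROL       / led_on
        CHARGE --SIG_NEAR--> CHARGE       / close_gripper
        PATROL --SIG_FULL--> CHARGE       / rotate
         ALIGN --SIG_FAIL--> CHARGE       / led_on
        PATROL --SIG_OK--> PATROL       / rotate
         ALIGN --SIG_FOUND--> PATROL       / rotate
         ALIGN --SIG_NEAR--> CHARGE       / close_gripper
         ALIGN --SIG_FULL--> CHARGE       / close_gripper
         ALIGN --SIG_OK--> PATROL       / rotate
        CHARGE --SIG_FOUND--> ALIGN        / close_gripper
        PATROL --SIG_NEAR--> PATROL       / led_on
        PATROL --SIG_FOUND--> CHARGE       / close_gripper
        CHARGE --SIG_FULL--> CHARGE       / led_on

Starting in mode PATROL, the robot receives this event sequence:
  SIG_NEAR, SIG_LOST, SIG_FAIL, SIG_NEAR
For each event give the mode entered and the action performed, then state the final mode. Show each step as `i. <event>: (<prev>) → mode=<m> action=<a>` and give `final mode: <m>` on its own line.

1. SIG_NEAR: (PATROL) → mode=PATROL action=led_on
2. SIG_LOST: (PATROL) → mode=PATROL action=led_on
3. SIG_FAIL: (PATROL) → mode=ALIGN action=rotate
4. SIG_NEAR: (ALIGN) → mode=CHARGE action=close_gripper

final mode: CHARGE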